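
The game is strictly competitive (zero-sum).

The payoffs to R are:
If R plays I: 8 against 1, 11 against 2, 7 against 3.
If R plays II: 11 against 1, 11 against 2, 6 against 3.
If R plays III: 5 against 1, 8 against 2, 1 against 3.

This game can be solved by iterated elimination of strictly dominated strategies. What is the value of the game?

Column 1 is strictly dominated by 3 for C (7<8, 6<11, 1<5); eliminate 1.
Column 2 is strictly dominated by 3 for C (7<11, 6<11, 1<8); eliminate 2.
Row III is strictly dominated by row I (7>1); eliminate III.
Row II is strictly dominated by row I (7>6); eliminate II.
Only (I, 3) remains, with payoff 7.

7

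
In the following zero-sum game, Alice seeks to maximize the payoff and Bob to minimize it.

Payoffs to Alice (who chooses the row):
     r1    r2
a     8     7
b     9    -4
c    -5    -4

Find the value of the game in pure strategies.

7

Row minima: 7, -4, -5 → Alice's maximin is 7.
Column maxima: 9, 7 → Bob's minimax is 7.
They coincide at (a, r2), so the value is 7.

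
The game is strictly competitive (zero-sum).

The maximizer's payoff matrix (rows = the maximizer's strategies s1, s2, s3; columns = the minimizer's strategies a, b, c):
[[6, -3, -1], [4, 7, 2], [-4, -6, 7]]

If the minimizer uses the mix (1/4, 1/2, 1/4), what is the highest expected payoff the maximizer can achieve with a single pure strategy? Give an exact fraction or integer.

5

s1: (6)·(1/4) + (-3)·(1/2) + (-1)·(1/4) = -1/4.
s2: (4)·(1/4) + (7)·(1/2) + (2)·(1/4) = 5.
s3: (-4)·(1/4) + (-6)·(1/2) + (7)·(1/4) = -9/4.
The best pure response is s2 with expected payoff 5.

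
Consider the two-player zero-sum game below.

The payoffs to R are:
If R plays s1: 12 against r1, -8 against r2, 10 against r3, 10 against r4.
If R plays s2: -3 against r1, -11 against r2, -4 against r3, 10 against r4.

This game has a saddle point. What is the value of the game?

Row minima: -8, -11 → R's maximin is -8.
Column maxima: 12, -8, 10, 10 → C's minimax is -8.
They coincide at (s1, r2), so the value is -8.

-8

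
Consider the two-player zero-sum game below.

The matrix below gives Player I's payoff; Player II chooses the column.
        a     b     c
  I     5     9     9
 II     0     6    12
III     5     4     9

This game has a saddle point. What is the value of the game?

Row minima: 5, 0, 4 → Player I's maximin is 5.
Column maxima: 5, 9, 12 → Player II's minimax is 5.
They coincide at (I, a), so the value is 5.

5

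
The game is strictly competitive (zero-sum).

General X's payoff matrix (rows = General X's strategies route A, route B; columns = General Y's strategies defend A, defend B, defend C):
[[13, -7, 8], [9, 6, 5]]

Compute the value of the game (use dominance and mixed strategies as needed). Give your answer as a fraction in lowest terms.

83/16

Column defend A is strictly dominated by defend C for General Y (it gives General X more in every row).
The remaining 2×2 game on (route A, route B) × (defend B, defend C) has no saddle point. Let General X play route A with probability p; indifference gives −7p + 6(1−p) = 8p + 5(1−p), so p = 1/16.
Similarly General Y's optimal q on defend B is 3/16, and the value is -7·(3/16) + (8)·(13/16) = 83/16.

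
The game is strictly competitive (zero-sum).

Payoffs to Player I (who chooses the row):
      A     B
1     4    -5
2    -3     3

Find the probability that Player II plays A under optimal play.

8/15

Row minima are -5 and -3, so Player I's maximin is -3; column maxima are 4 and 3, so Player II's minimax is 3. These differ, so the equilibrium is in mixed strategies.
Let Player II play A with probability q. Player I is indifferent when 4q − 5(1−q) = −3q + 3(1−q), giving q = 8/15.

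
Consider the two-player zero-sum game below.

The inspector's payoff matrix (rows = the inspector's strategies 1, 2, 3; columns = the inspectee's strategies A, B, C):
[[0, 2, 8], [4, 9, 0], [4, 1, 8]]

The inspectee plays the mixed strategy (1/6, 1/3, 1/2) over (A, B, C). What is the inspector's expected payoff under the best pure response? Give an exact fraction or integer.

1: (0)·(1/6) + (2)·(1/3) + (8)·(1/2) = 14/3.
2: (4)·(1/6) + (9)·(1/3) + (0)·(1/2) = 11/3.
3: (4)·(1/6) + (1)·(1/3) + (8)·(1/2) = 5.
The best pure response is 3 with expected payoff 5.

5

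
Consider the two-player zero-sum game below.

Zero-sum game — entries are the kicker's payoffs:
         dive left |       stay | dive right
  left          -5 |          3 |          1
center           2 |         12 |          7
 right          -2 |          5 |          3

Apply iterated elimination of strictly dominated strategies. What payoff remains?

Column dive right is strictly dominated by dive left for the goalkeeper (-5<1, 2<7, -2<3); eliminate dive right.
Row right is strictly dominated by row center (2>-2, 12>5); eliminate right.
Column stay is strictly dominated by dive left for the goalkeeper (-5<3, 2<12); eliminate stay.
Row left is strictly dominated by row center (2>-5); eliminate left.
Only (center, dive left) remains, with payoff 2.

2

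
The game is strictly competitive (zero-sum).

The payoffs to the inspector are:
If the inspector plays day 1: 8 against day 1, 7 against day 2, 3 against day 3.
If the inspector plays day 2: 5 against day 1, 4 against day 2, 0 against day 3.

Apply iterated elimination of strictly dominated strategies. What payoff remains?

3

Row day 2 is strictly dominated by row day 1 (8>5, 7>4, 3>0); eliminate day 2.
Column day 1 is strictly dominated by day 2 for the inspectee (7<8); eliminate day 1.
Column day 2 is strictly dominated by day 3 for the inspectee (3<7); eliminate day 2.
Only (day 1, day 3) remains, with payoff 3.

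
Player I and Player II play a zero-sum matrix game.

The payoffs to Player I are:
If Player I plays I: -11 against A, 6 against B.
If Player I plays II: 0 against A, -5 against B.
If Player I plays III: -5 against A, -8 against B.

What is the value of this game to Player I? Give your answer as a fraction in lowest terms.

-5/2

Row III is strictly dominated by row II, so Player I never plays it.
The remaining 2×2 game on (I, II) × (A, B) has no saddle point. Let Player I play I with probability p; indifference gives −11p = 6p − 5(1−p), so p = 5/22.
Similarly Player II's optimal q on A is 1/2, and the value is -11·(1/2) + (6)·(1/2) = -5/2.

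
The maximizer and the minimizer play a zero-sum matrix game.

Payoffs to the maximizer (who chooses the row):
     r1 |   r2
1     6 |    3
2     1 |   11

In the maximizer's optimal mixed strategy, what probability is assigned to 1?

10/13

Row minima are 3 and 1, so the maximizer's maximin is 3; column maxima are 6 and 11, so the minimizer's minimax is 6. These differ, so the equilibrium is in mixed strategies.
Let the maximizer play 1 with probability p. The minimizer is indifferent when 6p + (1−p) = 3p + 11(1−p), giving p = 10/13.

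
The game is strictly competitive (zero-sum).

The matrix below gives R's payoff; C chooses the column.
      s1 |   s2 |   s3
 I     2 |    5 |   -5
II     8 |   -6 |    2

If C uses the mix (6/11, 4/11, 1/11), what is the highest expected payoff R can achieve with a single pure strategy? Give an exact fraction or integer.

I: (2)·(6/11) + (5)·(4/11) + (-5)·(1/11) = 27/11.
II: (8)·(6/11) + (-6)·(4/11) + (2)·(1/11) = 26/11.
The best pure response is I with expected payoff 27/11.

27/11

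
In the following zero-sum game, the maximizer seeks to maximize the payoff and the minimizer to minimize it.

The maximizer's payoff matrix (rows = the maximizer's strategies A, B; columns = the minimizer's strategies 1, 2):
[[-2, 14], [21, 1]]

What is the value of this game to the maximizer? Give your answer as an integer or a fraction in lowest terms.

Row minima are -2 and 1, so the maximizer's maximin is 1; column maxima are 21 and 14, so the minimizer's minimax is 14. These differ, so the equilibrium is in mixed strategies.
Let the maximizer play A with probability p. The minimizer is indifferent when −2p + 21(1−p) = 14p + (1−p), giving p = 5/9.
Let the minimizer play 1 with probability q. The maximizer is indifferent when −2q + 14(1−q) = 21q + (1−q), giving q = 13/36.
The value is -2·(13/36) + (14)·(23/36) = 74/9.

74/9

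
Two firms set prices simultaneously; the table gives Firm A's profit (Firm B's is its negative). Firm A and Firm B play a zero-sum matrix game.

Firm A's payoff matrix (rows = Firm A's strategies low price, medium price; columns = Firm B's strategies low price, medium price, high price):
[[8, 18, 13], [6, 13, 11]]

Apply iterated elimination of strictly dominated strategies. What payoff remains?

Column medium price is strictly dominated by low price for Firm B (8<18, 6<13); eliminate medium price.
Column high price is strictly dominated by low price for Firm B (8<13, 6<11); eliminate high price.
Row medium price is strictly dominated by row low price (8>6); eliminate medium price.
Only (low price, low price) remains, with payoff 8.

8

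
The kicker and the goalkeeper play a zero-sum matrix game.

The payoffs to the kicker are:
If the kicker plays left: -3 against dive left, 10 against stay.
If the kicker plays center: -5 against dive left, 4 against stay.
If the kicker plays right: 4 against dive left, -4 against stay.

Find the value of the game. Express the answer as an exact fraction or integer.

Row center is strictly dominated by row left, so the kicker never plays it.
The remaining 2×2 game on (left, right) × (dive left, stay) has no saddle point. Let the kicker play left with probability p; indifference gives −3p + 4(1−p) = 10p − 4(1−p), so p = 8/21.
Similarly the goalkeeper's optimal q on dive left is 2/3, and the value is -3·(2/3) + (10)·(1/3) = 4/3.

4/3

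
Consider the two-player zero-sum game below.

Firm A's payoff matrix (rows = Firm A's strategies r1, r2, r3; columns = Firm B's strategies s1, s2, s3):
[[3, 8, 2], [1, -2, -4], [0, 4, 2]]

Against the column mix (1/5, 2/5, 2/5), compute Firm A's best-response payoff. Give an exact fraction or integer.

23/5

r1: (3)·(1/5) + (8)·(2/5) + (2)·(2/5) = 23/5.
r2: (1)·(1/5) + (-2)·(2/5) + (-4)·(2/5) = -11/5.
r3: (0)·(1/5) + (4)·(2/5) + (2)·(2/5) = 12/5.
The best pure response is r1 with expected payoff 23/5.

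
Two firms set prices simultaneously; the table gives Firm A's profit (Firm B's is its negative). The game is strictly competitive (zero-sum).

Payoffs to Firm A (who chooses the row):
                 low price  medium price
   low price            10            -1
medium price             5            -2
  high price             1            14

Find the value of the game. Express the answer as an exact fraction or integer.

Row medium price is strictly dominated by row low price, so Firm A never plays it.
The remaining 2×2 game on (low price, high price) × (low price, medium price) has no saddle point. Let Firm A play low price with probability p; indifference gives 10p + (1−p) = −p + 14(1−p), so p = 13/24.
Similarly Firm B's optimal q on low price is 5/8, and the value is 10·(5/8) + (-1)·(3/8) = 47/8.

47/8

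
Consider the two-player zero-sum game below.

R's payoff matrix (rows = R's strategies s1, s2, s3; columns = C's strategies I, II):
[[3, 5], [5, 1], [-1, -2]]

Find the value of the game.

11/3

Row s3 is strictly dominated by row s2, so R never plays it.
The remaining 2×2 game on (s1, s2) × (I, II) has no saddle point. Let R play s1 with probability p; indifference gives 3p + 5(1−p) = 5p + (1−p), so p = 2/3.
Similarly C's optimal q on I is 2/3, and the value is 3·(2/3) + (5)·(1/3) = 11/3.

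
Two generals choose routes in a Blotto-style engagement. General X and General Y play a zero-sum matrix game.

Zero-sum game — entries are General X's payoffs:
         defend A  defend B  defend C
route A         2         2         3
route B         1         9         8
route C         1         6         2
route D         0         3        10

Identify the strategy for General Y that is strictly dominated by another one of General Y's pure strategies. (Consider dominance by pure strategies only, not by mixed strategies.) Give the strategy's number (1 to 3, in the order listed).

General Y prefers columns that give General X less. Compare defend C with defend A: 2 < 3, 1 < 8, 1 < 2, 0 < 10.
So defend A strictly dominates defend C for General Y; defend C is strictly dominated.

3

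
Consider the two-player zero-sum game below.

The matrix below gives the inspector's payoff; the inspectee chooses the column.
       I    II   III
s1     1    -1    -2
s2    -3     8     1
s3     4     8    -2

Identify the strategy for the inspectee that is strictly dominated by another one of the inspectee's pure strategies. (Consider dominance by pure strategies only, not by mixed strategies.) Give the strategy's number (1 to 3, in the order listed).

2

The inspectee prefers columns that give the inspector less. Compare II with III: -2 < -1, 1 < 8, -2 < 8.
So III strictly dominates II for the inspectee; II is strictly dominated.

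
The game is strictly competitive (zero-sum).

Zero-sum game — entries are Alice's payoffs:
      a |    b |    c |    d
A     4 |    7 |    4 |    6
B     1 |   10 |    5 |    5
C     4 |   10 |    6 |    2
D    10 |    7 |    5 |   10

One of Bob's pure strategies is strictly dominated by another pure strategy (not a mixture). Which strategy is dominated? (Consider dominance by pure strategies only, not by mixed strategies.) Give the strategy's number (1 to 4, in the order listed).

Bob prefers columns that give Alice less. Compare b with c: 4 < 7, 5 < 10, 6 < 10, 5 < 7.
So c strictly dominates b for Bob; b is strictly dominated.

2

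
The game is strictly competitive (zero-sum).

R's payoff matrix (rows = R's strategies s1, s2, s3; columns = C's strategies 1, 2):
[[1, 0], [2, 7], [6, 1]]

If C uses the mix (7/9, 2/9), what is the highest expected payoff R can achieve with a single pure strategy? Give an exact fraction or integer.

s1: (1)·(7/9) + (0)·(2/9) = 7/9.
s2: (2)·(7/9) + (7)·(2/9) = 28/9.
s3: (6)·(7/9) + (1)·(2/9) = 44/9.
The best pure response is s3 with expected payoff 44/9.

44/9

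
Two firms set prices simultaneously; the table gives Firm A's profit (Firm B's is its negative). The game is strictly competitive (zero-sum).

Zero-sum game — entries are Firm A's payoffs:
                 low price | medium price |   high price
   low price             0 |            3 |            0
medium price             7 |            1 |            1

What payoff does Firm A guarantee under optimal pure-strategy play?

1

Row minima: 0, 1 → Firm A's maximin is 1.
Column maxima: 7, 3, 1 → Firm B's minimax is 1.
They coincide at (medium price, high price), so the value is 1.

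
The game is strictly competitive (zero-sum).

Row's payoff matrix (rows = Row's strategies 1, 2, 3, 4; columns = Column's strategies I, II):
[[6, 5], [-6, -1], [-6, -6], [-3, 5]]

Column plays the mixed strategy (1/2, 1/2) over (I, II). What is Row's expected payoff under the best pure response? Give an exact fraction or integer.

1: (6)·(1/2) + (5)·(1/2) = 11/2.
2: (-6)·(1/2) + (-1)·(1/2) = -7/2.
3: (-6)·(1/2) + (-6)·(1/2) = -6.
4: (-3)·(1/2) + (5)·(1/2) = 1.
The best pure response is 1 with expected payoff 11/2.

11/2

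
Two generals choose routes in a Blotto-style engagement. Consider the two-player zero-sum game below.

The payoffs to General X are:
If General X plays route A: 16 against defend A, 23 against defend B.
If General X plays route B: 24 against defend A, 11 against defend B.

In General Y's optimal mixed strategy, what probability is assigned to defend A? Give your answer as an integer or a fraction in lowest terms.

Row minima are 16 and 11, so General X's maximin is 16; column maxima are 24 and 23, so General Y's minimax is 23. These differ, so the equilibrium is in mixed strategies.
Let General Y play defend A with probability q. General X is indifferent when 16q + 23(1−q) = 24q + 11(1−q), giving q = 3/5.

3/5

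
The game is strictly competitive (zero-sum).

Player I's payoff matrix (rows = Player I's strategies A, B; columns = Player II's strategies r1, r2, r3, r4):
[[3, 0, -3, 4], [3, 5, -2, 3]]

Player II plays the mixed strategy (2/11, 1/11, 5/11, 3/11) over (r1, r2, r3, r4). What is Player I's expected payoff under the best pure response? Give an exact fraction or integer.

10/11

A: (3)·(2/11) + (0)·(1/11) + (-3)·(5/11) + (4)·(3/11) = 3/11.
B: (3)·(2/11) + (5)·(1/11) + (-2)·(5/11) + (3)·(3/11) = 10/11.
The best pure response is B with expected payoff 10/11.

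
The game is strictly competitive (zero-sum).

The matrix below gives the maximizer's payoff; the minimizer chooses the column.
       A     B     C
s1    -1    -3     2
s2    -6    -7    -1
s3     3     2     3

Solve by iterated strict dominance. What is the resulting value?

2

Row s1 is strictly dominated by row s3 (3>-1, 2>-3, 3>2); eliminate s1.
Column A is strictly dominated by B for the minimizer (-7<-6, 2<3); eliminate A.
Row s2 is strictly dominated by row s3 (2>-7, 3>-1); eliminate s2.
Column C is strictly dominated by B for the minimizer (2<3); eliminate C.
Only (s3, B) remains, with payoff 2.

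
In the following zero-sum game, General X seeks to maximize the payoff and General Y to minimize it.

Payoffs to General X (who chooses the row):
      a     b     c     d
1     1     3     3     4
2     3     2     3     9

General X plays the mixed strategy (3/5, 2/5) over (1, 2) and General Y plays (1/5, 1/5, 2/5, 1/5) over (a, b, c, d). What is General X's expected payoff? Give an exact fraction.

Against (1/5, 1/5, 2/5, 1/5), each row's expected payoff is 1: 14/5; 2: 4.
Taking the (3/5, 2/5)-weighted average: (3/5)·(14/5) + (2/5)·(4) = 82/25.

82/25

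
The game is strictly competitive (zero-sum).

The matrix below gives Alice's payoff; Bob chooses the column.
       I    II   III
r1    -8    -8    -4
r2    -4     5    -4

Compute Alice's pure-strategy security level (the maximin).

-4

The worst-case payoff for each row is r1: -8, r2: -4.
The best of these is -4.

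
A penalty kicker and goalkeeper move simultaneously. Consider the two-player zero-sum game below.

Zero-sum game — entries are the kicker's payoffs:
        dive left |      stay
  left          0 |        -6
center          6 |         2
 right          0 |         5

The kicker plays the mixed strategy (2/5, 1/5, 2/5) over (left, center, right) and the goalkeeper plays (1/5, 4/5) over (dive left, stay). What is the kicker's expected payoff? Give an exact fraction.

6/25

Against (1/5, 4/5), each row's expected payoff is left: -24/5; center: 14/5; right: 4.
Taking the (2/5, 1/5, 2/5)-weighted average: (2/5)·(-24/5) + (1/5)·(14/5) + (2/5)·(4) = 6/25.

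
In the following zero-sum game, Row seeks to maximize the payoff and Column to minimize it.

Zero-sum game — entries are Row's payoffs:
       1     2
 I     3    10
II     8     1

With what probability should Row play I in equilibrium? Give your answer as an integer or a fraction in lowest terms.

Row minima are 3 and 1, so Row's maximin is 3; column maxima are 8 and 10, so Column's minimax is 8. These differ, so the equilibrium is in mixed strategies.
Let Row play I with probability p. Column is indifferent when 3p + 8(1−p) = 10p + (1−p), giving p = 1/2.

1/2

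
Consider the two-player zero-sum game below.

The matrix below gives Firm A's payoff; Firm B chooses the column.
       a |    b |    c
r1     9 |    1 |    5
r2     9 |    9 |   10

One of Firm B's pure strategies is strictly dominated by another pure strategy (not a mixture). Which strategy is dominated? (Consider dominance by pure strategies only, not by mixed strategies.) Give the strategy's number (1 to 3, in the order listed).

Firm B prefers columns that give Firm A less. Compare c with b: 1 < 5, 9 < 10.
So b strictly dominates c for Firm B; c is strictly dominated.

3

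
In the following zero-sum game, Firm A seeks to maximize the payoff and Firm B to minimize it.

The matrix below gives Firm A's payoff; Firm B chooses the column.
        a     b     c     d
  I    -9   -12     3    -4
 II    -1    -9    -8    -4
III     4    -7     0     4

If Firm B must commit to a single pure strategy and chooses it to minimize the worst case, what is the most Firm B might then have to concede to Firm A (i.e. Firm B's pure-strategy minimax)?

The worst case (largest entry) in each column is a: 4, b: -7, c: 3, d: 4.
The best (smallest) of these is -7.

-7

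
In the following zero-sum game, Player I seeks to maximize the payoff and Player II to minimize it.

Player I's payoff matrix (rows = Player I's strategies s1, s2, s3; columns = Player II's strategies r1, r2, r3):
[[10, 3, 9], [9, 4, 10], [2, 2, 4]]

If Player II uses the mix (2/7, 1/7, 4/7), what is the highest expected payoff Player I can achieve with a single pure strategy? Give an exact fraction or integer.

s1: (10)·(2/7) + (3)·(1/7) + (9)·(4/7) = 59/7.
s2: (9)·(2/7) + (4)·(1/7) + (10)·(4/7) = 62/7.
s3: (2)·(2/7) + (2)·(1/7) + (4)·(4/7) = 22/7.
The best pure response is s2 with expected payoff 62/7.

62/7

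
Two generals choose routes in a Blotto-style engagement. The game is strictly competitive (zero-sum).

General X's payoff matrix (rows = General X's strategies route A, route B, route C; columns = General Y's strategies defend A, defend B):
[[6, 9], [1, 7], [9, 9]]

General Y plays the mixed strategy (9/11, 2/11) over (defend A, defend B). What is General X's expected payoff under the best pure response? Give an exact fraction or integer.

9

route A: (6)·(9/11) + (9)·(2/11) = 72/11.
route B: (1)·(9/11) + (7)·(2/11) = 23/11.
route C: (9)·(9/11) + (9)·(2/11) = 9.
The best pure response is route C with expected payoff 9.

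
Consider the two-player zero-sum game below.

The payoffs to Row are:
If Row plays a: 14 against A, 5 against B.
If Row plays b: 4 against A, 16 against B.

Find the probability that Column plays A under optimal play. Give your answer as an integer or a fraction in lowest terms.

Row minima are 5 and 4, so Row's maximin is 5; column maxima are 14 and 16, so Column's minimax is 14. These differ, so the equilibrium is in mixed strategies.
Let Column play A with probability q. Row is indifferent when 14q + 5(1−q) = 4q + 16(1−q), giving q = 11/21.

11/21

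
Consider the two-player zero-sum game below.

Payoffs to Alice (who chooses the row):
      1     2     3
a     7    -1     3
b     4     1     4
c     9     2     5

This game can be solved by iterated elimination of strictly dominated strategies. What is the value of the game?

2

Row b is strictly dominated by row c (9>4, 2>1, 5>4); eliminate b.
Row a is strictly dominated by row c (9>7, 2>-1, 5>3); eliminate a.
Column 3 is strictly dominated by 2 for Bob (2<5); eliminate 3.
Column 1 is strictly dominated by 2 for Bob (2<9); eliminate 1.
Only (c, 2) remains, with payoff 2.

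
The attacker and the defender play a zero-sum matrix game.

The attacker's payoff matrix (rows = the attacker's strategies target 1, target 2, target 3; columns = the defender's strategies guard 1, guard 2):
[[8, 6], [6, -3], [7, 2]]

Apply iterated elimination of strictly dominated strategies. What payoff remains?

Row target 3 is strictly dominated by row target 1 (8>7, 6>2); eliminate target 3.
Row target 2 is strictly dominated by row target 1 (8>6, 6>-3); eliminate target 2.
Column guard 1 is strictly dominated by guard 2 for the defender (6<8); eliminate guard 1.
Only (target 1, guard 2) remains, with payoff 6.

6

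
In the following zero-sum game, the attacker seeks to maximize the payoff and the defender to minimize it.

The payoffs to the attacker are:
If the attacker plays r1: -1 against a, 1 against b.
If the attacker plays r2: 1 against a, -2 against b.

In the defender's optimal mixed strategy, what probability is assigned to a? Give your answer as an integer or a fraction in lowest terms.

3/5

Row minima are -1 and -2, so the attacker's maximin is -1; column maxima are 1 and 1, so the defender's minimax is 1. These differ, so the equilibrium is in mixed strategies.
Let the defender play a with probability q. The attacker is indifferent when −q + (1−q) = q − 2(1−q), giving q = 3/5.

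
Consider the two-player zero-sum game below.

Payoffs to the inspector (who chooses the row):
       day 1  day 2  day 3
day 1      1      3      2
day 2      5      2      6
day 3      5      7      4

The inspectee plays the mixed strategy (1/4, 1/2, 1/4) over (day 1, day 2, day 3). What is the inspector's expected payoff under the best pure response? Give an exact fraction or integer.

day 1: (1)·(1/4) + (3)·(1/2) + (2)·(1/4) = 9/4.
day 2: (5)·(1/4) + (2)·(1/2) + (6)·(1/4) = 15/4.
day 3: (5)·(1/4) + (7)·(1/2) + (4)·(1/4) = 23/4.
The best pure response is day 3 with expected payoff 23/4.

23/4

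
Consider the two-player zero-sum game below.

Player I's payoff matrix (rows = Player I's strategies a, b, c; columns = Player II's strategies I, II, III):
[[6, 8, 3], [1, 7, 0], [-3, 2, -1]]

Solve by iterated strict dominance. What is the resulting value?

Row c is strictly dominated by row a (6>-3, 8>2, 3>-1); eliminate c.
Column I is strictly dominated by III for Player II (3<6, 0<1); eliminate I.
Column II is strictly dominated by III for Player II (3<8, 0<7); eliminate II.
Row b is strictly dominated by row a (3>0); eliminate b.
Only (a, III) remains, with payoff 3.

3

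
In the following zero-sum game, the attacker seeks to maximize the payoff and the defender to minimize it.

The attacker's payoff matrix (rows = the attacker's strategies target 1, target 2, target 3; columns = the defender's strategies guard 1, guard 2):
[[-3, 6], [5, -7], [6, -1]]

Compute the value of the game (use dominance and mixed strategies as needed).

33/16

Row target 2 is strictly dominated by row target 3, so the attacker never plays it.
The remaining 2×2 game on (target 1, target 3) × (guard 1, guard 2) has no saddle point. Let the attacker play target 1 with probability p; indifference gives −3p + 6(1−p) = 6p − (1−p), so p = 7/16.
Similarly the defender's optimal q on guard 1 is 7/16, and the value is -3·(7/16) + (6)·(9/16) = 33/16.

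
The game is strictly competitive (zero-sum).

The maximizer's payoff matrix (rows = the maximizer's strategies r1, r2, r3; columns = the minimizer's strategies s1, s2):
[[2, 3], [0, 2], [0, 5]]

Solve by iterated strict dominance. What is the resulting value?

2

Column s2 is strictly dominated by s1 for the minimizer (2<3, 0<2, 0<5); eliminate s2.
Row r2 is strictly dominated by row r1 (2>0); eliminate r2.
Row r3 is strictly dominated by row r1 (2>0); eliminate r3.
Only (r1, s1) remains, with payoff 2.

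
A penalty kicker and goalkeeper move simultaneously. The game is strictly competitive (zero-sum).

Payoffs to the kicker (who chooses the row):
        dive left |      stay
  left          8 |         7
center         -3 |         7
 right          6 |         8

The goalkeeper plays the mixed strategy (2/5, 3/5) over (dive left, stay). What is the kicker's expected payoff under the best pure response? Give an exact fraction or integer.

left: (8)·(2/5) + (7)·(3/5) = 37/5.
center: (-3)·(2/5) + (7)·(3/5) = 3.
right: (6)·(2/5) + (8)·(3/5) = 36/5.
The best pure response is left with expected payoff 37/5.

37/5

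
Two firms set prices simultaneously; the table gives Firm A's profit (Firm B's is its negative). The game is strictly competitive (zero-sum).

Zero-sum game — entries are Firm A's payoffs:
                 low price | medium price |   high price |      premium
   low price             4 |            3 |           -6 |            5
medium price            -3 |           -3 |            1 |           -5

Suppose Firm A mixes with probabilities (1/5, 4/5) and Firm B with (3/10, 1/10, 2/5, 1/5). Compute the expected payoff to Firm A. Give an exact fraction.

Against (3/10, 1/10, 2/5, 1/5), each row's expected payoff is low price: 1/10; medium price: -9/5.
Taking the (1/5, 4/5)-weighted average: (1/5)·(1/10) + (4/5)·(-9/5) = -71/50.

-71/50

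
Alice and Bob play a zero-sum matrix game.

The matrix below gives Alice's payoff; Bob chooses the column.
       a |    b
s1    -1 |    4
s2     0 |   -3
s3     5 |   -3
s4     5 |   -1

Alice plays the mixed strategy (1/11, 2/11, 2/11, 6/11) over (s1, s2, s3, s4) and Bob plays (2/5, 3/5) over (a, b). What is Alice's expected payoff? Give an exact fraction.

Against (2/5, 3/5), each row's expected payoff is s1: 2; s2: -9/5; s3: 1/5; s4: 7/5.
Taking the (1/11, 2/11, 2/11, 6/11)-weighted average: (1/11)·(2) + (2/11)·(-9/5) + (2/11)·(1/5) + (6/11)·(7/5) = 36/55.

36/55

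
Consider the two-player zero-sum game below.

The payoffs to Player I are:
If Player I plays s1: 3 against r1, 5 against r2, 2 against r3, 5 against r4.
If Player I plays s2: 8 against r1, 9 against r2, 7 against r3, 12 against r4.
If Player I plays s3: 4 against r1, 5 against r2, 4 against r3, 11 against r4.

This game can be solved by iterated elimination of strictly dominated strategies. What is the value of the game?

7

Row s1 is strictly dominated by row s2 (8>3, 9>5, 7>2, 12>5); eliminate s1.
Row s3 is strictly dominated by row s2 (8>4, 9>5, 7>4, 12>11); eliminate s3.
Column r4 is strictly dominated by r1 for Player II (8<12); eliminate r4.
Column r1 is strictly dominated by r3 for Player II (7<8); eliminate r1.
Column r2 is strictly dominated by r3 for Player II (7<9); eliminate r2.
Only (s2, r3) remains, with payoff 7.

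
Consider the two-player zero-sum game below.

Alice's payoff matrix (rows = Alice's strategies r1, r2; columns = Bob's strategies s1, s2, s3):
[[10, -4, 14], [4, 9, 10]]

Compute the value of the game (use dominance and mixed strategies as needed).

Column s3 is strictly dominated by s1 for Bob (it gives Alice more in every row).
The remaining 2×2 game on (r1, r2) × (s1, s2) has no saddle point. Let Alice play r1 with probability p; indifference gives 10p + 4(1−p) = −4p + 9(1−p), so p = 5/19.
Similarly Bob's optimal q on s1 is 13/19, and the value is 10·(13/19) + (-4)·(6/19) = 106/19.

106/19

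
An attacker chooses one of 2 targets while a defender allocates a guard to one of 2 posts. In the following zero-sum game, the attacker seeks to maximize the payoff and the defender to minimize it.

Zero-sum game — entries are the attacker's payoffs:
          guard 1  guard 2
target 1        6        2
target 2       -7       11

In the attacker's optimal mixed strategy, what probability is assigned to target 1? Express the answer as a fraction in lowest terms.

Row minima are 2 and -7, so the attacker's maximin is 2; column maxima are 6 and 11, so the defender's minimax is 6. These differ, so the equilibrium is in mixed strategies.
Let the attacker play target 1 with probability p. The defender is indifferent when 6p − 7(1−p) = 2p + 11(1−p), giving p = 9/11.

9/11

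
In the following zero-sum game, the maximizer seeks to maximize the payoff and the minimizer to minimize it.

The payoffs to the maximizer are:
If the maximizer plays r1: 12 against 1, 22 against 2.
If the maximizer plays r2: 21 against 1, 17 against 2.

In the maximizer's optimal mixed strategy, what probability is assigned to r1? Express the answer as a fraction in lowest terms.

Row minima are 12 and 17, so the maximizer's maximin is 17; column maxima are 21 and 22, so the minimizer's minimax is 21. These differ, so the equilibrium is in mixed strategies.
Let the maximizer play r1 with probability p. The minimizer is indifferent when 12p + 21(1−p) = 22p + 17(1−p), giving p = 2/7.

2/7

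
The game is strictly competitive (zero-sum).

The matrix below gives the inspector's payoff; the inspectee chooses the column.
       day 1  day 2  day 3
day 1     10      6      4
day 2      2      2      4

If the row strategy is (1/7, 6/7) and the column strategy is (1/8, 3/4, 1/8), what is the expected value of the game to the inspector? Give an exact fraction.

79/28

Against (1/8, 3/4, 1/8), each row's expected payoff is day 1: 25/4; day 2: 9/4.
Taking the (1/7, 6/7)-weighted average: (1/7)·(25/4) + (6/7)·(9/4) = 79/28.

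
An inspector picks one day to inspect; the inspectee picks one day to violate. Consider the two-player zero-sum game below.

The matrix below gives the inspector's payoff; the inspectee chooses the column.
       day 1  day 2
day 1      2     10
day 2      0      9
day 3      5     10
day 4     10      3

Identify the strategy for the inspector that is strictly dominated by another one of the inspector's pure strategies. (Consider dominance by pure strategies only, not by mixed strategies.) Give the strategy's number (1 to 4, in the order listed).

2

Compare day 2 with day 1: 2 > 0, 10 > 9.
So day 1 strictly dominates day 2 for the inspector; day 2 is strictly dominated.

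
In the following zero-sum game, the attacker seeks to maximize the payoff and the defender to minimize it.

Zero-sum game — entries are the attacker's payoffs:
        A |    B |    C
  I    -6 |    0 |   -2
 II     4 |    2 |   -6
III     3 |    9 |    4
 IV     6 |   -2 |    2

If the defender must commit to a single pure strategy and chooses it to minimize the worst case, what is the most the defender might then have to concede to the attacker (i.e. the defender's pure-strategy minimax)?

4

The worst case (largest entry) in each column is A: 6, B: 9, C: 4.
The best (smallest) of these is 4.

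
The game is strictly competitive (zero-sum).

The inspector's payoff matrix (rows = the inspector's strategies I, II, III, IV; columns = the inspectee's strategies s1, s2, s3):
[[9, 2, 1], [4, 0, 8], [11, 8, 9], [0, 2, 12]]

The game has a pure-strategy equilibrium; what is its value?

Row minima: 1, 0, 8, 0 → the inspector's maximin is 8.
Column maxima: 11, 8, 12 → the inspectee's minimax is 8.
They coincide at (III, s2), so the value is 8.

8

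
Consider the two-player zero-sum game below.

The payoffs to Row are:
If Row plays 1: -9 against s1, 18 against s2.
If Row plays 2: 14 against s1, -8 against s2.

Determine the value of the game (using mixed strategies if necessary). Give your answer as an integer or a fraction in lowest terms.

Row minima are -9 and -8, so Row's maximin is -8; column maxima are 14 and 18, so Column's minimax is 14. These differ, so the equilibrium is in mixed strategies.
Let Row play 1 with probability p. Column is indifferent when −9p + 14(1−p) = 18p − 8(1−p), giving p = 22/49.
Let Column play s1 with probability q. Row is indifferent when −9q + 18(1−q) = 14q − 8(1−q), giving q = 26/49.
The value is -9·(26/49) + (18)·(23/49) = 180/49.

180/49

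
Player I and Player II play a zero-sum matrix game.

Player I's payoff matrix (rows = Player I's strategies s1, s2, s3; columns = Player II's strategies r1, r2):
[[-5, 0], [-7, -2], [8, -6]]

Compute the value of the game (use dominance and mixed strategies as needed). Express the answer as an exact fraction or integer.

Row s2 is strictly dominated by row s1, so Player I never plays it.
The remaining 2×2 game on (s1, s3) × (r1, r2) has no saddle point. Let Player I play s1 with probability p; indifference gives −5p + 8(1−p) = −6(1−p), so p = 14/19.
Similarly Player II's optimal q on r1 is 6/19, and the value is -5·(6/19) + (0)·(13/19) = -30/19.

-30/19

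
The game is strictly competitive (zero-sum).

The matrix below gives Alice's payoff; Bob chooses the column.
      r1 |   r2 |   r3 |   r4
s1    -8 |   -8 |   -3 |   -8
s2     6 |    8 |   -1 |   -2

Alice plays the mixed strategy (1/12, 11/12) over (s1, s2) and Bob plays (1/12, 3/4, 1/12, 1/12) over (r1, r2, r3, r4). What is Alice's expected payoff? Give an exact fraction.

Against (1/12, 3/4, 1/12, 1/12), each row's expected payoff is s1: -91/12; s2: 25/4.
Taking the (1/12, 11/12)-weighted average: (1/12)·(-91/12) + (11/12)·(25/4) = 367/72.

367/72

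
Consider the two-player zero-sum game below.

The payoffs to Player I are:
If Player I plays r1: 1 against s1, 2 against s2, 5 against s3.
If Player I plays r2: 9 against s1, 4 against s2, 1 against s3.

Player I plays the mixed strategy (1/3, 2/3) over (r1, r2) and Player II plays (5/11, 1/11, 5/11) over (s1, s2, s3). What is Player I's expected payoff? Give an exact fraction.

Against (5/11, 1/11, 5/11), each row's expected payoff is r1: 32/11; r2: 54/11.
Taking the (1/3, 2/3)-weighted average: (1/3)·(32/11) + (2/3)·(54/11) = 140/33.

140/33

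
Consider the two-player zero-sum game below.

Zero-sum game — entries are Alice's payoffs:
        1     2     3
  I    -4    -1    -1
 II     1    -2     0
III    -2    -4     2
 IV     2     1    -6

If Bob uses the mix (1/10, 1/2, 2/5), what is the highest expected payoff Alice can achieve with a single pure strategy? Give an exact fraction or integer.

I: (-4)·(1/10) + (-1)·(1/2) + (-1)·(2/5) = -13/10.
II: (1)·(1/10) + (-2)·(1/2) + (0)·(2/5) = -9/10.
III: (-2)·(1/10) + (-4)·(1/2) + (2)·(2/5) = -7/5.
IV: (2)·(1/10) + (1)·(1/2) + (-6)·(2/5) = -17/10.
The best pure response is II with expected payoff -9/10.

-9/10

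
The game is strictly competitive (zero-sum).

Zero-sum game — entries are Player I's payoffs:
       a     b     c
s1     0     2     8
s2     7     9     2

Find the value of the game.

Column b is strictly dominated by a for Player II (it gives Player I more in every row).
The remaining 2×2 game on (s1, s2) × (a, c) has no saddle point. Let Player I play s1 with probability p; indifference gives 7(1−p) = 8p + 2(1−p), so p = 5/13.
Similarly Player II's optimal q on a is 6/13, and the value is 0·(6/13) + (8)·(7/13) = 56/13.

56/13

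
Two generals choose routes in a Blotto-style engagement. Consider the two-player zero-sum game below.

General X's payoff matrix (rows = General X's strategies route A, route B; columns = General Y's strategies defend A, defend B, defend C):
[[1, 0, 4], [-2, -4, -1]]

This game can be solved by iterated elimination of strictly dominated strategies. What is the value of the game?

Column defend C is strictly dominated by defend A for General Y (1<4, -2<-1); eliminate defend C.
Row route B is strictly dominated by row route A (1>-2, 0>-4); eliminate route B.
Column defend A is strictly dominated by defend B for General Y (0<1); eliminate defend A.
Only (route A, defend B) remains, with payoff 0.

0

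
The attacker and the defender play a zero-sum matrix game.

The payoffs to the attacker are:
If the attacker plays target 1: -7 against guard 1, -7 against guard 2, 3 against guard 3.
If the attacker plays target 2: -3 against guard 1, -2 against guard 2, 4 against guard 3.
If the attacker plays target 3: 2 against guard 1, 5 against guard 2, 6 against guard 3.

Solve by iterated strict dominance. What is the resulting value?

2

Column guard 3 is strictly dominated by guard 1 for the defender (-7<3, -3<4, 2<6); eliminate guard 3.
Row target 1 is strictly dominated by row target 2 (-3>-7, -2>-7); eliminate target 1.
Column guard 2 is strictly dominated by guard 1 for the defender (-3<-2, 2<5); eliminate guard 2.
Row target 2 is strictly dominated by row target 3 (2>-3); eliminate target 2.
Only (target 3, guard 1) remains, with payoff 2.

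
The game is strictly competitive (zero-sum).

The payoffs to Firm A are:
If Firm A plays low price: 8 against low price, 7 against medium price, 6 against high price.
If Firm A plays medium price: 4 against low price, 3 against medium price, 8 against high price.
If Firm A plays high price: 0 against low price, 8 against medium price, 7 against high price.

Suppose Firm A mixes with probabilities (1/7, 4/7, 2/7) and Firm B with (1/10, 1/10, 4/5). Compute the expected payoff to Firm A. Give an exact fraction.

95/14

Against (1/10, 1/10, 4/5), each row's expected payoff is low price: 63/10; medium price: 71/10; high price: 32/5.
Taking the (1/7, 4/7, 2/7)-weighted average: (1/7)·(63/10) + (4/7)·(71/10) + (2/7)·(32/5) = 95/14.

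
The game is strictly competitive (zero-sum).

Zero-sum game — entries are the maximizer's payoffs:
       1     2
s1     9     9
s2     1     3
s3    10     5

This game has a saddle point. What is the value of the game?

Row minima: 9, 1, 5 → the maximizer's maximin is 9.
Column maxima: 10, 9 → the minimizer's minimax is 9.
They coincide at (s1, 2), so the value is 9.

9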